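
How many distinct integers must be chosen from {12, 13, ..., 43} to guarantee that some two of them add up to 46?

22

A set avoiding the sum 46 can contain at most one of each pair {x, 46−x}, plus the 10 elements whose complement lies outside the range or equal to its own complement.
The integers 23, …, 43 (21 of them) are such a set: any two sum to at least 23+24 = 47 > 46.
By the pigeonhole principle, any 22nd integer completes one of the 11 pairs, so 22 choices force a sum of 46.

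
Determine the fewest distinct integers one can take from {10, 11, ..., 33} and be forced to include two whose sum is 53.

Two chosen integers sum to 53 exactly when both halves of some pair {x, 53−x} with 20 ≤ x ≤ 53−x ≤ 33 are chosen — 7 such pairs.
The remaining 10 elements (those with no distinct partner in range) can never complete a 53-sum, so the worst case takes all of them and one from each pair: 10 + 7 = 17.
The 18th integer has to be the second member of some pair, so 17 + 1 = 18.

18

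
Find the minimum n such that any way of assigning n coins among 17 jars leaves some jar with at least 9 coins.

With 136 coins one could put exactly 8 in each of the 17 jars, and no jar would reach 9.
One more coin must land in a jar that already has 8, giving it 9.
So 17 × 8 + 1 = 137 coins are required.

137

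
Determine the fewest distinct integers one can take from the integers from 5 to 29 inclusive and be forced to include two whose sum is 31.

Group the elements by complementary pair {x, 31−x}: {5,26}, {6,25}, {7,24}, …, giving 11 two-element pairs and 3 integers whose partner 31−x falls outside [5,29].
By pigeonhole, treating each of those 14 groups as a pigeonhole, one can pick one integer per group — 14 integers — with no two summing to 31.
The 15th integer lands in an occupied pair, forcing a sum of 31.

15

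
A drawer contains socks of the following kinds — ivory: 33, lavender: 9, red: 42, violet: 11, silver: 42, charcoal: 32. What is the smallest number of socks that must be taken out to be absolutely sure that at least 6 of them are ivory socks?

142

In the worst case for collecting ivory socks, every non-ivory sock comes out first.
There are 9 + 42 + 11 + 42 + 32 = 136 non-ivory socks altogether.
After those, each further sock must be ivory, so 136 + 6 = 142 draws guarantee 6 ivory socks.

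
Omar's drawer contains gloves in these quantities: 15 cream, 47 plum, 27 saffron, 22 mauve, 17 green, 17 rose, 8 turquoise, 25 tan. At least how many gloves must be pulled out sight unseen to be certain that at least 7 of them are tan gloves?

160

In the worst case for collecting tan gloves, every non-tan glove comes out first.
There are 15 + 47 + 27 + 22 + 17 + 17 + 8 = 153 non-tan gloves altogether.
After those, each further glove must be tan, so 153 + 7 = 160 draws guarantee 7 tan gloves.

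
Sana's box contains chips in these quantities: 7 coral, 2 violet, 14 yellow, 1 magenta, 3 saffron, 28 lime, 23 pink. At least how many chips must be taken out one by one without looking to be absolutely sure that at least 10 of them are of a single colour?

41

The 7 colours are the holes; the chips drawn are the pigeons.
To avoid 10 of any one colour, the worst case takes at most 9 of each colour, or every chip of a colour that has fewer than 9.
That gives 7 + 2 + 9 + 1 + 3 + 9 + 9 = 40 chips with no colour reaching 10.
The next chip forces some colour to 10, so 40 + 1 = 41.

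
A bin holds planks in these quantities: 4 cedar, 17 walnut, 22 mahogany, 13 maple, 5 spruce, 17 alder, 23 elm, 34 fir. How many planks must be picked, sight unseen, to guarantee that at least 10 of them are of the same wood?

64

By the pigeonhole principle, the 8 woods are the holes; the planks drawn are the pigeons.
To avoid 10 of any one wood, the worst case takes at most 9 of each wood, or every plank of a wood that has fewer than 9.
That gives 4 + 9 + 9 + 9 + 5 + 9 + 9 + 9 = 63 planks with no wood reaching 10.
The next plank forces some wood to 10, so 63 + 1 = 64.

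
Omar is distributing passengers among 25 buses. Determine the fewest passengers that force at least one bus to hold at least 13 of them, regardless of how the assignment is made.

With 300 passengers one could put exactly 12 in each of the 25 buses, and no bus would reach 13.
By pigeonhole, one more passenger must land in a bus that already has 12, giving it 13.
So 25 × 12 + 1 = 301 passengers are required.

301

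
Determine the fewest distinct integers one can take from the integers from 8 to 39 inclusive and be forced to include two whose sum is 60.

A set avoiding the sum 60 can contain at most one of each pair {x, 60−x}, plus the 14 elements whose complement lies outside the range or equal to its own complement.
The integers 8, …, 30 (23 of them) are such a set: any two sum to at least 8+9 = 17 and at most 29+30 = 59 < 60.
Any 24th integer completes one of the 9 pairs, so 24 choices force a sum of 60.

24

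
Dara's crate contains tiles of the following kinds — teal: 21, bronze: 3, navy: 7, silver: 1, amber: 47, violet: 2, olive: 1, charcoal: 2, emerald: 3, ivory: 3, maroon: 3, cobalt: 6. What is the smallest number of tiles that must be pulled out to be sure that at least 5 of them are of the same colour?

35

An adversary could hand out at most 4 tiles per colour (8 colours run out sooner): 4 + 3 + 4 + 1 + 4 + 2 + 1 + 2 + 3 + 3 + 3 + 4 = 34 tiles and still no colour has 5.
One more tile lands in a colour already at 4, so 35 draws are enough and 34 are not.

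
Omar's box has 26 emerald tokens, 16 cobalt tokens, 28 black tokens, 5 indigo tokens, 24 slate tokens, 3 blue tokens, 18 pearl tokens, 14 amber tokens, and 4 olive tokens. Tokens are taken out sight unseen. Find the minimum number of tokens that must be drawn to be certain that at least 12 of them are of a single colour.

79

By the pigeonhole principle, the 9 colours are the holes; the tokens drawn are the pigeons.
To avoid 12 of any one colour, the worst case takes at most 11 of each colour, or every token of a colour that has fewer than 11.
That gives 11 + 11 + 11 + 5 + 11 + 3 + 11 + 11 + 4 = 78 tokens with no colour reaching 12.
The next token forces some colour to 12, so 78 + 1 = 79.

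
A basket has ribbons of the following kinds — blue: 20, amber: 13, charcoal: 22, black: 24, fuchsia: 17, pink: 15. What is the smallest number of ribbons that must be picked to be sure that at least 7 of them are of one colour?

37

By pigeonhole, put each drawn ribbon into a box by colour. The largest draw with every box below 7 takes min(count, 6) from each colour.
Σ min(cᵢ, 6) = 6 + 6 + 6 + 6 + 6 + 6 = 36.
Draw number 36 + 1 = 37 must push one box to 7.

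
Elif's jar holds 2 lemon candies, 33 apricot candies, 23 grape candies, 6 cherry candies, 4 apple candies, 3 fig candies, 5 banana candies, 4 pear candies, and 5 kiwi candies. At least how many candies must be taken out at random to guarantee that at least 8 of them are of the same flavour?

44

The 9 flavours are the holes; the candies drawn are the pigeons.
To avoid 8 of any one flavour, the worst case takes at most 7 of each flavour, or every candy of a flavour that has fewer than 7.
That gives 2 + 7 + 7 + 6 + 4 + 3 + 5 + 4 + 5 = 43 candies with no flavour reaching 8.
The next candy forces some flavour to 8, so 43 + 1 = 44.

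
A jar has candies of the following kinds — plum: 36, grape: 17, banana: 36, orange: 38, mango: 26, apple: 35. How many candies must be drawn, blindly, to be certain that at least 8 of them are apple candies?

161

In the worst case for collecting apple candies, every non-apple candy comes out first.
There are 36 + 17 + 36 + 38 + 26 = 153 non-apple candies altogether.
After those, each further candy must be apple, so 153 + 8 = 161 draws guarantee 8 apple candies.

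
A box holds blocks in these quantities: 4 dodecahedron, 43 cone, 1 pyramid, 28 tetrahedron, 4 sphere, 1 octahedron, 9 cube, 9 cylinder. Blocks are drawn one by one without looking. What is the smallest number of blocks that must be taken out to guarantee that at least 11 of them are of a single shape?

49

An adversary could hand out at most 10 blocks per shape (6 shapes run out sooner): 4 + 10 + 1 + 10 + 4 + 1 + 9 + 9 = 48 blocks and still no shape has 11.
Pigeonhole: one more block lands in a shape already at 10, so 49 draws are enough and 48 are not.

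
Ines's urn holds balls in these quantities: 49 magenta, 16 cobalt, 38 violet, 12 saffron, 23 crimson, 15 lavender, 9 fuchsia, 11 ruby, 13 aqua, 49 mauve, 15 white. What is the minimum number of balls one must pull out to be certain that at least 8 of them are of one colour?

Put each drawn ball into a box by colour. The largest draw with every box below 8 takes min(count, 7) from each colour.
Σ min(cᵢ, 7) = 7 + 7 + 7 + 7 + 7 + 7 + 7 + 7 + 7 + 7 + 7 = 77.
Draw number 77 + 1 = 78 must push one box to 8.

78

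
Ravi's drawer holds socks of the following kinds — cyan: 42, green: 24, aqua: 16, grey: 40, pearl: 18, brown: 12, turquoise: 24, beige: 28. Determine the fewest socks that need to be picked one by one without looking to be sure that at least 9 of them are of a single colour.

The 8 colours are the holes; the socks drawn are the pigeons.
To avoid 9 of any one colour, the worst case takes at most 8 of each colour.
That gives 8 + 8 + 8 + 8 + 8 + 8 + 8 + 8 = 64 socks with no colour reaching 9.
The next sock forces some colour to 9, so 64 + 1 = 65.

65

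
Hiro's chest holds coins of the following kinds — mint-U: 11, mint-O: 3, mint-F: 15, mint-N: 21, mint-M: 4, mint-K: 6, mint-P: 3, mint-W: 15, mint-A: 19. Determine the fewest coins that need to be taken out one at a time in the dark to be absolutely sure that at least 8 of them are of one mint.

52

An adversary could hand out at most 7 coins per mint (4 mints run out sooner): 7 + 3 + 7 + 7 + 4 + 6 + 3 + 7 + 7 = 51 coins and still no mint has 8.
By the pigeonhole principle, one more coin lands in a mint already at 7, so 52 draws are enough and 51 are not.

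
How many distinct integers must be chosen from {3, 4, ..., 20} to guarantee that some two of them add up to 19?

A set avoiding the sum 19 can contain at most one of each pair {x, 19−x}, plus the 4 elements whose complement lies outside the range.
The integers 10, …, 20 (11 of them) are such a set: any two sum to at least 10+11 = 21 > 19.
Any 12th integer completes one of the 7 pairs, so 12 choices force a sum of 19.

12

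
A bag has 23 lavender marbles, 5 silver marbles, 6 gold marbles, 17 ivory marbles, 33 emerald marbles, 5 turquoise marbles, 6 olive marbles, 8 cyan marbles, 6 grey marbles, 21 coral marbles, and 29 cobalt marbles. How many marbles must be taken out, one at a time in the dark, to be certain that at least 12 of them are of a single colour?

92

By pigeonhole, the 11 colours are the holes; the marbles drawn are the pigeons.
To avoid 12 of any one colour, the worst case takes at most 11 of each colour, or every marble of a colour that has fewer than 11.
That gives 11 + 5 + 6 + 11 + 11 + 5 + 6 + 8 + 6 + 11 + 11 = 91 marbles with no colour reaching 12.
The next marble forces some colour to 12, so 91 + 1 = 92.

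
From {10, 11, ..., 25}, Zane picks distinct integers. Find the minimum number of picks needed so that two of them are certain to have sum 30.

12

Two chosen integers sum to 30 exactly when both halves of some pair {x, 30−x} with 10 ≤ x ≤ 30−x ≤ 20 are chosen — 5 such pairs.
The remaining 6 elements (those with no distinct partner in range) can never complete a 30-sum, so the worst case takes all of them and one from each pair: 6 + 5 = 11.
By the pigeonhole principle, the 12th integer has to be the second member of some pair, so 11 + 1 = 12.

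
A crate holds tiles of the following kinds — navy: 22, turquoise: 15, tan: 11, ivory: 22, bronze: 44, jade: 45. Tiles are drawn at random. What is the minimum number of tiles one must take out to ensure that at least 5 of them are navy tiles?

142

In the worst case for collecting navy tiles, every non-navy tile comes out first.
There are 15 + 11 + 22 + 44 + 45 = 137 non-navy tiles altogether.
After those, each further tile must be navy, so 137 + 5 = 142 draws guarantee 5 navy tiles.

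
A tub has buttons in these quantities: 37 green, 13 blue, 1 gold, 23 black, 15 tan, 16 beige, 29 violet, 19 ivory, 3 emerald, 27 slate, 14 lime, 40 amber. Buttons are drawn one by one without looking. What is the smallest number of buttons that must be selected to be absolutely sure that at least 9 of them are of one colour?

An adversary could hand out at most 8 buttons per colour (gold, emerald run out sooner): 8 + 8 + 1 + 8 + 8 + 8 + 8 + 8 + 3 + 8 + 8 + 8 = 84 buttons and still no colour has 9.
One more button lands in a colour already at 8, so 85 draws are enough and 84 are not.

85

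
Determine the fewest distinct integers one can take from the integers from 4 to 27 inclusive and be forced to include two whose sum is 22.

18

Group the elements by complementary pair {x, 22−x}: {4,18}, {5,17}, {6,16}, …, giving 7 two-element pairs, the single value 11 (it cannot pair with itself since the integers are distinct), and 9 integers whose partner 22−x falls outside [4,27].
Treating each of those 17 groups as a pigeonhole, one can pick one integer per group — 17 integers — with no two summing to 22.
The 18th integer lands in an occupied pair, forcing a sum of 22.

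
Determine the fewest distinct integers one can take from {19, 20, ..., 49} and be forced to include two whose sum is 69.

17

A set avoiding the sum 69 can contain at most one of each pair {x, 69−x}, plus the 1 element whose complement lies outside the range.
The integers 19, …, 34 (16 of them) are such a set: any two sum to at least 19+20 = 39 and at most 33+34 = 67 < 69.
By the pigeonhole principle, any 17th integer completes one of the 15 pairs, so 17 choices force a sum of 69.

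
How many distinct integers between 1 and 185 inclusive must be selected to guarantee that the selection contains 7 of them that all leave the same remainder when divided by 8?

The 8 residue classes mod 8 are the pigeonholes.
With 48 integers one could put 6 in each residue class and have no class reach 7.
The 49th integer pushes some class to 7, so 8·6 + 1 = 49.

49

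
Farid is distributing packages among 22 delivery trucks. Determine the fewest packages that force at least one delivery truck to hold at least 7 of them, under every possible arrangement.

With 132 packages one could put exactly 6 in each of the 22 delivery trucks, and no delivery truck would reach 7.
One more package must land in a delivery truck that already has 6, giving it 7.
So 22 × 6 + 1 = 133 packages are required.

133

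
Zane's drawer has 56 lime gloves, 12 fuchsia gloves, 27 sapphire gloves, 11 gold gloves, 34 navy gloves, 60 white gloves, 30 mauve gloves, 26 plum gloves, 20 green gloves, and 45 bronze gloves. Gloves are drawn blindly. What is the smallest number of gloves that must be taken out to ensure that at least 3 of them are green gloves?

304

In the worst case for collecting green gloves, every non-green glove comes out first.
There are 56 + 12 + 27 + 11 + 34 + 60 + 30 + 26 + 45 = 301 non-green gloves altogether.
After those, each further glove must be green, so 301 + 3 = 304 draws guarantee 3 green gloves.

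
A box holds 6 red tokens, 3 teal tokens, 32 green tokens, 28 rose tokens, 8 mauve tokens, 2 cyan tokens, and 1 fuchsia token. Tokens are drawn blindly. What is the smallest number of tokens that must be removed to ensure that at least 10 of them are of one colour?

By the pigeonhole principle, put each drawn token into a box by colour. The largest draw with every box below 10 takes min(count, 9) from each colour; colours with fewer than 9 contribute all they have.
Σ min(cᵢ, 9) = 6 + 3 + 9 + 9 + 8 + 2 + 1 = 38.
Draw number 38 + 1 = 39 must push one box to 10.

39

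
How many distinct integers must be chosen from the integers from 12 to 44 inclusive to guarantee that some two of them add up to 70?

A set avoiding the sum 70 can contain at most one of each pair {x, 70−x}, plus the 15 elements whose complement lies outside the range or equal to its own complement.
The integers 12, …, 35 (24 of them) are such a set: any two sum to at least 12+13 = 25 and at most 34+35 = 69 < 70.
By the pigeonhole principle, any 25th integer completes one of the 9 pairs, so 25 choices force a sum of 70.

25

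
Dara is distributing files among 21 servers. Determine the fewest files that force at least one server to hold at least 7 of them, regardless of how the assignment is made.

127

With 126 files one could put exactly 6 in each of the 21 servers, and no server would reach 7.
One more file must land in a server that already has 6, giving it 7.
So 21 × 6 + 1 = 127 files are required.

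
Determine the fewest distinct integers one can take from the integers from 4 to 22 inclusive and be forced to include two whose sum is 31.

Two chosen integers sum to 31 exactly when both halves of some pair {x, 31−x} with 9 ≤ x ≤ 31−x ≤ 22 are chosen — 7 such pairs.
The remaining 5 elements (those with no distinct partner in range) can never complete a 31-sum, so the worst case takes all of them and one from each pair: 5 + 7 = 12.
By pigeonhole, the 13th integer has to be the second member of some pair, so 12 + 1 = 13.

13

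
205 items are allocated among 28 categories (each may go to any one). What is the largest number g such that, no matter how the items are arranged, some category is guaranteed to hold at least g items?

8

The 28 categories are the holes and the 205 items are the pigeons.
If every category held at most 7 items, the total would be at most 28 × 7 = 196, which is less than 205.
So some category holds at least ⌈205/28⌉ = 8 items.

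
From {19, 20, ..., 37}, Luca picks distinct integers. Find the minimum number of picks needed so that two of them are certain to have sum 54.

Two chosen integers sum to 54 exactly when both halves of some pair {x, 54−x} with 19 ≤ x ≤ 54−x ≤ 35 are chosen — 8 such pairs.
The remaining 3 elements (those with no distinct partner in range) can never complete a 54-sum, so the worst case takes all of them and one from each pair: 3 + 8 = 11.
By pigeonhole, the 12th integer has to be the second member of some pair, so 11 + 1 = 12.

12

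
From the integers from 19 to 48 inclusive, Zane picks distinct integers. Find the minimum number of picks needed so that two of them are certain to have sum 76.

21

A set avoiding the sum 76 can contain at most one of each pair {x, 76−x}, plus the 10 elements whose complement lies outside the range or equal to its own complement.
The integers 19, …, 38 (20 of them) are such a set: any two sum to at least 19+20 = 39 and at most 37+38 = 75 < 76.
Any 21st integer completes one of the 10 pairs, so 21 choices force a sum of 76.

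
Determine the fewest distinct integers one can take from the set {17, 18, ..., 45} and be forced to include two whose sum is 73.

A set avoiding the sum 73 can contain at most one of each pair {x, 73−x}, plus the 11 elements whose complement lies outside the range.
The integers 17, …, 36 (20 of them) are such a set: any two sum to at least 17+18 = 35 and at most 35+36 = 71 < 73.
Any 21st integer completes one of the 9 pairs, so 21 choices force a sum of 73.

21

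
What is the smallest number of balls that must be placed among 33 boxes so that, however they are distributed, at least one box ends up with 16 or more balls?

496

With 495 balls one could put exactly 15 in each of the 33 boxes, and no box would reach 16.
One more ball must land in a box that already has 15, giving it 16.
So 33 × 15 + 1 = 496 balls are required.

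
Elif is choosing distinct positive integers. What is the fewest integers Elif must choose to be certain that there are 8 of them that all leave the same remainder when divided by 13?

92

By the pigeonhole principle, the 13 residue classes mod 13 are the pigeonholes.
With 91 integers one could put 7 in each residue class and have no class reach 8.
The 92nd integer pushes some class to 8, so 13·7 + 1 = 92.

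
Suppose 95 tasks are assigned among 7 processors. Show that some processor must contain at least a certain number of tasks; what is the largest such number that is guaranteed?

The 7 processors are the holes and the 95 tasks are the pigeons.
If every processor held at most 13 tasks, the total would be at most 7 × 13 = 91, which is less than 95.
So some processor holds at least ⌈95/7⌉ = 14 tasks.

14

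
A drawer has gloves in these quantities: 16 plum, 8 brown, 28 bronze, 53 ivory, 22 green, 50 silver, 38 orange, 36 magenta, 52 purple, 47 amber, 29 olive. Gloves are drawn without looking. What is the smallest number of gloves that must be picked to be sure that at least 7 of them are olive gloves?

357

In the worst case for collecting olive gloves, every non-olive glove comes out first.
There are 16 + 8 + 28 + 53 + 22 + 50 + 38 + 36 + 52 + 47 = 350 non-olive gloves altogether.
After those, each further glove must be olive, so 350 + 7 = 357 draws guarantee 7 olive gloves.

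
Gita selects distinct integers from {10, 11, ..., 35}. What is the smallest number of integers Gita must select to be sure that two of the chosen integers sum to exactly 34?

Group the elements by complementary pair {x, 34−x}: {10,24}, {11,23}, {12,22}, …, giving 7 two-element pairs; the single value 17 (it cannot pair with itself since the integers are distinct); and 11 integers whose partner 34−x falls outside [10,35].
By pigeonhole, treating each of those 19 groups as a pigeonhole, one can pick one integer per group — 19 integers — with no two summing to 34.
The 20th integer lands in an occupied pair, forcing a sum of 34.

20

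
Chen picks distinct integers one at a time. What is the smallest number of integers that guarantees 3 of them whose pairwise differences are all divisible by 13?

Integers whose pairwise differences are multiples of 13 are exactly those sharing a remainder mod 13. By the pigeonhole principle, the 13 residue classes mod 13 are the pigeonholes.
With 26 integers one could put 2 in each residue class and have no class reach 3.
The 27th integer pushes some class to 3, so 13·2 + 1 = 27.

27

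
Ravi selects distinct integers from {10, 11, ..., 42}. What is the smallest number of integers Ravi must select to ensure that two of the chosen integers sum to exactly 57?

Two chosen integers sum to 57 exactly when both halves of some pair {x, 57−x} with 15 ≤ x ≤ 57−x ≤ 42 are chosen — 14 such pairs.
The remaining 5 elements (those with no distinct partner in range) can never complete a 57-sum, so the worst case takes all of them and one from each pair: 5 + 14 = 19.
The 20th integer has to be the second member of some pair, so 19 + 1 = 20.

20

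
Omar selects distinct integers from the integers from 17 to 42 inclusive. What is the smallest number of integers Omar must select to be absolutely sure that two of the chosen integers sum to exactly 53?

Group the elements by complementary pair {x, 53−x}: {17,36}, {18,35}, {19,34}, …, giving 10 two-element pairs and 6 integers whose partner 53−x falls outside [17,42].
Treating each of those 16 groups as a pigeonhole, one can pick one integer per group — 16 integers — with no two summing to 53.
The 17th integer lands in an occupied pair, forcing a sum of 53.

17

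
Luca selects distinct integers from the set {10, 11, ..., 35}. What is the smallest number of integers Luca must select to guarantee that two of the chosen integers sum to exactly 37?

18

Two chosen integers sum to 37 exactly when both halves of some pair {x, 37−x} with 10 ≤ x ≤ 37−x ≤ 27 are chosen — 9 such pairs.
The remaining 8 elements (those with no distinct partner in range) can never complete a 37-sum, so the worst case takes all of them and one from each pair: 8 + 9 = 17.
The 18th integer has to be the second member of some pair, so 17 + 1 = 18.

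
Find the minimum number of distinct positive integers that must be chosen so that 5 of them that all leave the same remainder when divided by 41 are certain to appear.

165

By pigeonhole, the 41 residue classes mod 41 are the pigeonholes.
With 164 integers one could put 4 in each residue class and have no class reach 5.
The 165th integer pushes some class to 5, so 41·4 + 1 = 165.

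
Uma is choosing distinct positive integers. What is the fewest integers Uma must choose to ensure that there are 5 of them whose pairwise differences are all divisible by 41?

165

Integers whose pairwise differences are multiples of 41 are exactly those sharing a remainder mod 41. The 41 residue classes mod 41 are the pigeonholes.
With 164 integers one could put 4 in each residue class and have no class reach 5.
The 165th integer pushes some class to 5, so 41·4 + 1 = 165.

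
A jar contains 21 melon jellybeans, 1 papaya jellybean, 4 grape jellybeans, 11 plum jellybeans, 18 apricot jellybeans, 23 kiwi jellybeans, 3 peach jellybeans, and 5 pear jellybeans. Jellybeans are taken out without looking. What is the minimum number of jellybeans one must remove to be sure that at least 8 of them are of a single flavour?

42

The 8 flavours are the holes; the jellybeans drawn are the pigeons.
To avoid 8 of any one flavour, the worst case takes at most 7 of each flavour, or every jellybean of a flavour that has fewer than 7.
That gives 7 + 1 + 4 + 7 + 7 + 7 + 3 + 5 = 41 jellybeans with no flavour reaching 8.
The next jellybean forces some flavour to 8, so 41 + 1 = 42.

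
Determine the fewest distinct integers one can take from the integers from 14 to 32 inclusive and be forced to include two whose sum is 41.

A set avoiding the sum 41 can contain at most one of each pair {x, 41−x}, plus the 5 elements whose complement lies outside the range.
The integers 21, …, 32 (12 of them) are such a set: any two sum to at least 21+22 = 43 > 41.
Any 13th integer completes one of the 7 pairs, so 13 choices force a sum of 41.

13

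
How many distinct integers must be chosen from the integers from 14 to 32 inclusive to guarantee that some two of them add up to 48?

A set avoiding the sum 48 can contain at most one of each pair {x, 48−x}, plus the 3 elements whose complement lies outside the range or equal to its own complement.
The integers 14, …, 24 (11 of them) are such a set: any two sum to at least 14+15 = 29 and at most 23+24 = 47 < 48.
By pigeonhole, any 12th integer completes one of the 8 pairs, so 12 choices force a sum of 48.

12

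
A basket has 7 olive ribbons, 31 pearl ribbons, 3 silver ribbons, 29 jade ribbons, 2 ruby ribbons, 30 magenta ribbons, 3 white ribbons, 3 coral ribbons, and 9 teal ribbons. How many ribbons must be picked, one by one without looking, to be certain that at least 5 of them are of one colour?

32

An adversary could hand out at most 4 ribbons per colour (4 colours run out sooner): 4 + 4 + 3 + 4 + 2 + 4 + 3 + 3 + 4 = 31 ribbons and still no colour has 5.
By pigeonhole, one more ribbon lands in a colour already at 4, so 32 draws are enough and 31 are not.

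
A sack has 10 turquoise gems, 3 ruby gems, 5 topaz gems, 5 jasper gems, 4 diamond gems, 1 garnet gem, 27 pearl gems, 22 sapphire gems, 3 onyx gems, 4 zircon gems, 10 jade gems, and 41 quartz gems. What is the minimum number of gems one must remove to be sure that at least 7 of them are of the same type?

56

Pigeonhole: the 12 types are the holes; the gems drawn are the pigeons.
To avoid 7 of any one type, the worst case takes at most 6 of each type, or every gem of a type that has fewer than 6.
That gives 6 + 3 + 5 + 5 + 4 + 1 + 6 + 6 + 3 + 4 + 6 + 6 = 55 gems with no type reaching 7.
The next gem forces some type to 7, so 55 + 1 = 56.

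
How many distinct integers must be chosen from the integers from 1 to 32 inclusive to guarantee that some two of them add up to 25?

Group the elements by complementary pair {x, 25−x}: {1,24}, {2,23}, {3,22}, …, giving 12 two-element pairs and 8 integers whose partner 25−x falls outside [1,32].
By pigeonhole, treating each of those 20 groups as a pigeonhole, one can pick one integer per group — 20 integers — with no two summing to 25.
The 21st integer lands in an occupied pair, forcing a sum of 25.

21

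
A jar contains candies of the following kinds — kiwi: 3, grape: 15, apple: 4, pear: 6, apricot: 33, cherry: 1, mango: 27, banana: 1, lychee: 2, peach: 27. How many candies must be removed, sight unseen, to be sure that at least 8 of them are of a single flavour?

46

By pigeonhole, the 10 flavours are the holes; the candies drawn are the pigeons.
To avoid 8 of any one flavour, the worst case takes at most 7 of each flavour, or every candy of a flavour that has fewer than 7.
That gives 3 + 7 + 4 + 6 + 7 + 1 + 7 + 1 + 2 + 7 = 45 candies with no flavour reaching 8.
The next candy forces some flavour to 8, so 45 + 1 = 46.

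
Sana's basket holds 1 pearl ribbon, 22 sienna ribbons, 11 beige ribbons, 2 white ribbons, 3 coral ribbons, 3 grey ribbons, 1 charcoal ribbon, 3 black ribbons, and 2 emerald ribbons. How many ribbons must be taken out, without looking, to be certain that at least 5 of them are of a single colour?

Put each drawn ribbon into a box by colour. The largest draw with every box below 5 takes min(count, 4) from each colour; colours with fewer than 4 contribute all they have.
Σ min(cᵢ, 4) = 1 + 4 + 4 + 2 + 3 + 3 + 1 + 3 + 2 = 23.
Draw number 23 + 1 = 24 must push one box to 5.

24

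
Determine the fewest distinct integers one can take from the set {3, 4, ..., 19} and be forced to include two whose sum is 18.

12

Group the elements by complementary pair {x, 18−x}: {3,15}, {4,14}, {5,13}, …, giving 6 two-element pairs, the single value 9 (it cannot pair with itself since the integers are distinct), and 4 integers whose partner 18−x falls outside [3,19].
By pigeonhole, treating each of those 11 groups as a pigeonhole, one can pick one integer per group — 11 integers — with no two summing to 18.
The 12th integer lands in an occupied pair, forcing a sum of 18.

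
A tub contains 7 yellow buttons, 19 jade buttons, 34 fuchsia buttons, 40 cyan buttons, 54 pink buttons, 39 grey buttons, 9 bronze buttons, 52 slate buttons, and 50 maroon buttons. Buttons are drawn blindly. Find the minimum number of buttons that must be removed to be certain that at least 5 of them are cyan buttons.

In the worst case for collecting cyan buttons, every non-cyan button comes out first.
There are 7 + 19 + 34 + 54 + 39 + 9 + 52 + 50 = 264 non-cyan buttons altogether.
After those, each further button must be cyan, so 264 + 5 = 269 draws guarantee 5 cyan buttons.

269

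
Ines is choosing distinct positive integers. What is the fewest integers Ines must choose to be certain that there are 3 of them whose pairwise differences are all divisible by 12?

25

Integers whose pairwise differences are multiples of 12 are exactly those sharing a remainder mod 12. The 12 residue classes mod 12 are the pigeonholes.
With 24 integers one could put 2 in each residue class and have no class reach 3.
The 25th integer pushes some class to 3, so 12·2 + 1 = 25.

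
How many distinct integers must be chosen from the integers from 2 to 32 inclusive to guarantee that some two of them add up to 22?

23

A set avoiding the sum 22 can contain at most one of each pair {x, 22−x}, plus the 13 elements whose complement lies outside the range or equal to its own complement.
The integers 11, …, 32 (22 of them) are such a set: any two sum to at least 11+12 = 23 > 22.
By the pigeonhole principle, any 23rd integer completes one of the 9 pairs, so 23 choices force a sum of 22.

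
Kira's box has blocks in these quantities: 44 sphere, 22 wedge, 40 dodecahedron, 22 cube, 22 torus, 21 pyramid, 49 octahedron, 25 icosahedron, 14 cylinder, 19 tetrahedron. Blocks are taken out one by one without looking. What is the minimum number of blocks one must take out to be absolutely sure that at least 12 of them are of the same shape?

An adversary could hand out at most 11 blocks per shape: 11 + 11 + 11 + 11 + 11 + 11 + 11 + 11 + 11 + 11 = 110 blocks and still no shape has 12.
One more block lands in a shape already at 11, so 111 draws are enough and 110 are not.

111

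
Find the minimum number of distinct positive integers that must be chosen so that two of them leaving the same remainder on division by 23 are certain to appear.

By the pigeonhole principle, the 23 residue classes mod 23 are the pigeonholes.
With 23 integers one could put 1 in each residue class and have no class reach 2.
The 24th integer pushes some class to 2, so 23·1 + 1 = 24.

24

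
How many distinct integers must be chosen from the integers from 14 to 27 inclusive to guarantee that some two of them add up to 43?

9

Two chosen integers sum to 43 exactly when both halves of some pair {x, 43−x} with 16 ≤ x ≤ 43−x ≤ 27 are chosen — 6 such pairs.
The remaining 2 elements (those with no distinct partner in range) can never complete a 43-sum, so the worst case takes all of them and one from each pair: 2 + 6 = 8.
The 9th integer has to be the second member of some pair, so 8 + 1 = 9.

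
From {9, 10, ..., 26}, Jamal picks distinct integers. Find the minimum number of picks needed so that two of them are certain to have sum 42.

Two chosen integers sum to 42 exactly when both halves of some pair {x, 42−x} with 16 ≤ x ≤ 42−x ≤ 26 are chosen — 5 such pairs.
The remaining 8 elements (those with no distinct partner in range) can never complete a 42-sum, so the worst case takes all of them and one from each pair: 8 + 5 = 13.
The 14th integer has to be the second member of some pair, so 13 + 1 = 14.

14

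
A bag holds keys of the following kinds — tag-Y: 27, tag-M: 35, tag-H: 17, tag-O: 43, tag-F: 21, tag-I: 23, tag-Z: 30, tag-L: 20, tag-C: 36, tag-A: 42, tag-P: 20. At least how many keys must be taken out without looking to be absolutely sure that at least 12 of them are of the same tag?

122

By pigeonhole, the 11 tags are the holes; the keys drawn are the pigeons.
To avoid 12 of any one tag, the worst case takes at most 11 of each tag.
That gives 11 + 11 + 11 + 11 + 11 + 11 + 11 + 11 + 11 + 11 + 11 = 121 keys with no tag reaching 12.
The next key forces some tag to 12, so 121 + 1 = 122.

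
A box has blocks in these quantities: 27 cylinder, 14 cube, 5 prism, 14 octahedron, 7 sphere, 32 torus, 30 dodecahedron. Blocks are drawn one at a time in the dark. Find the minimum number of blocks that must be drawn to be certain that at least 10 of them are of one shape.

58

An adversary could hand out at most 9 blocks per shape (prism, sphere run out sooner): 9 + 9 + 5 + 9 + 7 + 9 + 9 = 57 blocks and still no shape has 10.
One more block lands in a shape already at 9, so 58 draws are enough and 57 are not.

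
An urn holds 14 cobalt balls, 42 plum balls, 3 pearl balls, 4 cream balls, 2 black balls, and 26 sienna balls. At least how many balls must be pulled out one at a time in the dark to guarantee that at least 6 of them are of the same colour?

By the pigeonhole principle, put each drawn ball into a box by colour. The largest draw with every box below 6 takes min(count, 5) from each colour; colours with fewer than 5 contribute all they have.
Σ min(cᵢ, 5) = 5 + 5 + 3 + 4 + 2 + 5 = 24.
Draw number 24 + 1 = 25 must push one box to 6.

25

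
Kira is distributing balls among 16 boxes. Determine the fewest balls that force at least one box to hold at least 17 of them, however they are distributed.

257

With 256 balls one could put exactly 16 in each of the 16 boxes, and no box would reach 17.
Pigeonhole: one more ball must land in a box that already has 16, giving it 17.
So 16 × 16 + 1 = 257 balls are required.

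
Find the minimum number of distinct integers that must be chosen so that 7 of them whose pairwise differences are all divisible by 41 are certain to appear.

247

Integers whose pairwise differences are multiples of 41 are exactly those sharing a remainder mod 41. By pigeonhole, the 41 residue classes mod 41 are the pigeonholes.
With 246 integers one could put 6 in each residue class and have no class reach 7.
The 247th integer pushes some class to 7, so 41·6 + 1 = 247.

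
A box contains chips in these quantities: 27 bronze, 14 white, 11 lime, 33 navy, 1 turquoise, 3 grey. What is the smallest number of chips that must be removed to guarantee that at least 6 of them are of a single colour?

By the pigeonhole principle, the 6 colours are the holes; the chips drawn are the pigeons.
To avoid 6 of any one colour, the worst case takes at most 5 of each colour, or every chip of a colour that has fewer than 5.
That gives 5 + 5 + 5 + 5 + 1 + 3 = 24 chips with no colour reaching 6.
The next chip forces some colour to 6, so 24 + 1 = 25.

25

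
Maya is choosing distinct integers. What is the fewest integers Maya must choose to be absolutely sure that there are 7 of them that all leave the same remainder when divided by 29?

175

By the pigeonhole principle, the 29 residue classes mod 29 are the pigeonholes.
With 174 integers one could put 6 in each residue class and have no class reach 7.
The 175th integer pushes some class to 7, so 29·6 + 1 = 175.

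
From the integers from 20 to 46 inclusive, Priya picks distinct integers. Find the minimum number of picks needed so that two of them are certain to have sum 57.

Group the elements by complementary pair {x, 57−x}: {20,37}, {21,36}, {22,35}, …, giving 9 two-element pairs and 9 integers whose partner 57−x falls outside [20,46].
Pigeonhole: treating each of those 18 groups as a pigeonhole, one can pick one integer per group — 18 integers — with no two summing to 57.
The 19th integer lands in an occupied pair, forcing a sum of 57.

19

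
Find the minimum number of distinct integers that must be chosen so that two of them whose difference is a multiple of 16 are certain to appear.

17

Integers whose pairwise differences are multiples of 16 are exactly those sharing a remainder mod 16. The 16 residue classes mod 16 are the pigeonholes.
With 16 integers one could put 1 in each residue class and have no class reach 2.
The 17th integer pushes some class to 2, so 16·1 + 1 = 17.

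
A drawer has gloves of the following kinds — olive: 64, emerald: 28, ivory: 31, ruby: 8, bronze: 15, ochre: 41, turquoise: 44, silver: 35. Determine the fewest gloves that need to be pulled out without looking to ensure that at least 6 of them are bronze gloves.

In the worst case for collecting bronze gloves, every non-bronze glove comes out first.
There are 64 + 28 + 31 + 8 + 41 + 44 + 35 = 251 non-bronze gloves altogether.
After those, each further glove must be bronze, so 251 + 6 = 257 draws guarantee 6 bronze gloves.

257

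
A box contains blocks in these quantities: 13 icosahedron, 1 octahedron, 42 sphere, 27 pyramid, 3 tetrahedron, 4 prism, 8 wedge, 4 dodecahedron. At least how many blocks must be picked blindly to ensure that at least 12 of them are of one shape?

54

By pigeonhole, put each drawn block into a box by shape. The largest draw with every box below 12 takes min(count, 11) from each shape; shapes with fewer than 11 contribute all they have.
Σ min(cᵢ, 11) = 11 + 1 + 11 + 11 + 3 + 4 + 8 + 4 = 53.
Draw number 53 + 1 = 54 must push one box to 12.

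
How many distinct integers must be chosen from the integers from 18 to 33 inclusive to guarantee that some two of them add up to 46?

12

Two chosen integers sum to 46 exactly when both halves of some pair {x, 46−x} with 18 ≤ x ≤ 46−x ≤ 28 are chosen — 5 such pairs.
The remaining 6 elements (those with no distinct partner in range) can never complete a 46-sum, so the worst case takes all of them and one from each pair: 6 + 5 = 11.
By the pigeonhole principle, the 12th integer has to be the second member of some pair, so 11 + 1 = 12.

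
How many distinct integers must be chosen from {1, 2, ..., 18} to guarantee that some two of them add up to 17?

11

Two chosen integers sum to 17 exactly when both halves of some pair {x, 17−x} with 1 ≤ x ≤ 17−x ≤ 16 are chosen — 8 such pairs.
The remaining 2 elements (those with no distinct partner in range) can never complete a 17-sum, so the worst case takes all of them and one from each pair: 2 + 8 = 10.
The 11th integer has to be the second member of some pair, so 10 + 1 = 11.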